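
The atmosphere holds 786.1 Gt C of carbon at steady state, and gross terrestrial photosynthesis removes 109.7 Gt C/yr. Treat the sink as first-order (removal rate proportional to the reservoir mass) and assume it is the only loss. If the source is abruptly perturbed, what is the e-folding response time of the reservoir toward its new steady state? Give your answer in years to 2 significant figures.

For a linear reservoir the response time equals the residence time τ = M/F.
τ = 786.1 / 109.7 = 7.166 yr.

7.2 yr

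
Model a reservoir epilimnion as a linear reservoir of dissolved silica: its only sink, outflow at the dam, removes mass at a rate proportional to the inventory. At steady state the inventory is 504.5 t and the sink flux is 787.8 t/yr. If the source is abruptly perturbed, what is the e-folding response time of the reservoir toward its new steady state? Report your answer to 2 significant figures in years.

0.64 yr

For a linear reservoir the response time equals the residence time τ = M/F.
τ = 504.5 / 787.8 = 0.6404 yr.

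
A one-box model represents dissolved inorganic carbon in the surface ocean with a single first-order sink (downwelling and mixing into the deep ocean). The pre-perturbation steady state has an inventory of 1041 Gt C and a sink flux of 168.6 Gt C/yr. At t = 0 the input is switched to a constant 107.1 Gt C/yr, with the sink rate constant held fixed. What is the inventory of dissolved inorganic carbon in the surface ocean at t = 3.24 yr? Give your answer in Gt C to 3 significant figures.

Residence time τ = M₀/F₀ = 6.174 yr. The eventual steady state is M_∞ = M₀·(F₁/F₀) = 1041 × 107.1/168.6 = 661.28 Gt C.
The anomaly ΔM(t) = M(t) − M_∞ decays as ΔM₀·e^(−t/τ) with ΔM₀ = 1041 − 661.28 = 379.7 Gt C.
At t = 3.24 yr, e^(−t/τ) = e^(−0.5247) = 0.5917, so ΔM = 224.7 Gt C and M = 661.28 + 224.7 = 885.96 Gt C.

886 Gt C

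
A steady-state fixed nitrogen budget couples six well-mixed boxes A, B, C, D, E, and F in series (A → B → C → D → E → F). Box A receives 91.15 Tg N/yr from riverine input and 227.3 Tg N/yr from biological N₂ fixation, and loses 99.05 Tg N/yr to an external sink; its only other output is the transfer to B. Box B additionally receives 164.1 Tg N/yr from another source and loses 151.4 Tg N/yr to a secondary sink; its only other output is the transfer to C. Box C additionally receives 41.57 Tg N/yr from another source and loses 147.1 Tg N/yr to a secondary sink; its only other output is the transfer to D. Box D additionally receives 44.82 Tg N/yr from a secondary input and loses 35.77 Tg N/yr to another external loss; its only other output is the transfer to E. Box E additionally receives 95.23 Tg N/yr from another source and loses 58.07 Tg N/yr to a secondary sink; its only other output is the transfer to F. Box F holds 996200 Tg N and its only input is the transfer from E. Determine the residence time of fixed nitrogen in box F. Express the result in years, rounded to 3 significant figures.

Box A: F(A→B) = (91.15 + 227.3) − 99.05 = 219.40 Tg N/yr.
Box B: F(B→C) = (219.40 + 164.1) − 151.4 = 232.10 Tg N/yr.
Box C: F(C→D) = (232.10 + 41.57) − 147.1 = 126.57 Tg N/yr.
Box D: F(D→E) = (126.57 + 44.82) − 35.77 = 135.62 Tg N/yr.
Box E: F(E→F) = (135.62 + 95.23) − 58.07 = 172.78 Tg N/yr.
Box F throughput = its input = 172.78 Tg N/yr; τ = 996200 / 172.78 = 5766 yr.

5770 yr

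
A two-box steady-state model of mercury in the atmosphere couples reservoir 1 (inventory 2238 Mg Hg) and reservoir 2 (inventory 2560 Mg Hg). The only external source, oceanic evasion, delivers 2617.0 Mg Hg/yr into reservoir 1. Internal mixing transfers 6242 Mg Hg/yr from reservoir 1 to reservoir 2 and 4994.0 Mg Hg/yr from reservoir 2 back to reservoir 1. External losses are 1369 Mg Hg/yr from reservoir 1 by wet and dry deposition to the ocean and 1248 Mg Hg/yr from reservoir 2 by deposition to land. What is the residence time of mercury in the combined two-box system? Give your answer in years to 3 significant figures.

1.83 yr

For the system as a whole, the A↔B exchange is internal and contributes nothing to the throughput; only the external sinks remove mass.
M_total = 2238 + 2560 = 4798.0 Mg Hg.
ΣF_external_out = 1369 + 1248 = 2617.0 Mg Hg/yr.
τ = M_total / ΣF_ext = 4798.0 / 2617.0 = 1.833 yr.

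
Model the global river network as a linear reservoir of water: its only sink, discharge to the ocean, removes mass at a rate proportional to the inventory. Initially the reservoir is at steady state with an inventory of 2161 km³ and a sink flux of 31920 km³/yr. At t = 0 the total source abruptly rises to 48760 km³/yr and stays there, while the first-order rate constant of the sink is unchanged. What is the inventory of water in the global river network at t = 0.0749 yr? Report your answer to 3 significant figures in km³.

Residence time τ = M₀/F₀ = 0.06770 yr. The eventual steady state is M_∞ = M₀·(F₁/F₀) = 2161 × 48760/31920 = 3301.1 km³.
The anomaly ΔM(t) = M(t) − M_∞ decays as ΔM₀·e^(−t/τ) with ΔM₀ = 2161 − 3301.1 = −1140 km³.
At t = 0.0749 yr, e^(−t/τ) = e^(−1.106) = 0.3308, so ΔM = −377.1 km³ and M = 3301.1 − 377.1 = 2924.0 km³.

2920 km³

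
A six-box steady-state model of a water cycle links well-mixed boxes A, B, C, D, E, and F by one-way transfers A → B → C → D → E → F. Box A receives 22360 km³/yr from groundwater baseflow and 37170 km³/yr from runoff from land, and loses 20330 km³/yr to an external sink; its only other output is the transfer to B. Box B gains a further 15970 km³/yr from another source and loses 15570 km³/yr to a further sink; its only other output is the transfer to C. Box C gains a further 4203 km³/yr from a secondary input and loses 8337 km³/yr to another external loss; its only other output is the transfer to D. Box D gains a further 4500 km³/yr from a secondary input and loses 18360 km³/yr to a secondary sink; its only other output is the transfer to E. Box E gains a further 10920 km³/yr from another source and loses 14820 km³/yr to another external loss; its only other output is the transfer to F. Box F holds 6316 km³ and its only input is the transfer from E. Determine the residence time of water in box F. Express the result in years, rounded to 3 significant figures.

Box A: F(A→B) = (22360 + 37170) − 20330 = 39200 km³/yr.
Box B: F(B→C) = (39200 + 15970) − 15570 = 39600 km³/yr.
Box C: F(C→D) = (39600 + 4203) − 8337 = 35466 km³/yr.
Box D: F(D→E) = (35466 + 4500) − 18360 = 21606 km³/yr.
Box E: F(E→F) = (21606 + 10920) − 14820 = 17706 km³/yr.
Box F throughput = its input = 17706 km³/yr; τ = 6316 / 17706 = 0.3567 yr.

0.357 yr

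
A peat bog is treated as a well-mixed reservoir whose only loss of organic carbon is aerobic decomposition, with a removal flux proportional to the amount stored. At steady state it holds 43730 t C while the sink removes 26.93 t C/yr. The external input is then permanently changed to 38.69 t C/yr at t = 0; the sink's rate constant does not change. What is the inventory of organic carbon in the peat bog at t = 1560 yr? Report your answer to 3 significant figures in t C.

Residence time τ = M₀/F₀ = 1624 yr. The eventual steady state is M_∞ = M₀·(F₁/F₀) = 43730 × 38.69/26.93 = 62826 t C.
The anomaly ΔM(t) = M(t) − M_∞ decays as ΔM₀·e^(−t/τ) with ΔM₀ = 43730 − 62826 = −19100 t C.
At t = 1560 yr, e^(−t/τ) = e^(−0.9607) = 0.3826, so ΔM = −7307 t C and M = 62826 − 7307 = 55520 t C.

55500 t C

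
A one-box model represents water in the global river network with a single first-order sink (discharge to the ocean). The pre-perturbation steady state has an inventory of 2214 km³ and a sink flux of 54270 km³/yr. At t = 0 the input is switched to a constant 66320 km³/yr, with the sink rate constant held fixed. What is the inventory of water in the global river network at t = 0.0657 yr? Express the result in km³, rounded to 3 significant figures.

2610 km³

Residence time τ = M₀/F₀ = 0.04080 yr. The eventual steady state is M_∞ = M₀·(F₁/F₀) = 2214 × 66320/54270 = 2705.6 km³.
The anomaly ΔM(t) = M(t) − M_∞ decays as ΔM₀·e^(−t/τ) with ΔM₀ = 2214 − 2705.6 = −491.6 km³.
At t = 0.0657 yr, e^(−t/τ) = e^(−1.610) = 0.1998, so ΔM = −98.22 km³ and M = 2705.6 − 98.22 = 2607.4 km³.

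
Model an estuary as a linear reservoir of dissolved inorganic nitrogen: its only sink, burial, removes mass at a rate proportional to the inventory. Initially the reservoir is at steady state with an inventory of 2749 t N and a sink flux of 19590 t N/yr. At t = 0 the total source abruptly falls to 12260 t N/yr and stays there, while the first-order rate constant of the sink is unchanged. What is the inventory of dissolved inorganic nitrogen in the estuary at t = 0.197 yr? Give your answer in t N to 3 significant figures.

Residence time τ = M₀/F₀ = 0.1403 yr. The eventual steady state is M_∞ = M₀·(F₁/F₀) = 2749 × 12260/19590 = 1720.4 t N.
The anomaly ΔM(t) = M(t) − M_∞ decays as ΔM₀·e^(−t/τ) with ΔM₀ = 2749 − 1720.4 = 1029 t N.
At t = 0.197 yr, e^(−t/τ) = e^(−1.404) = 0.2456, so ΔM = 252.7 t N and M = 1720.4 + 252.7 = 1973.1 t N.

1970 t N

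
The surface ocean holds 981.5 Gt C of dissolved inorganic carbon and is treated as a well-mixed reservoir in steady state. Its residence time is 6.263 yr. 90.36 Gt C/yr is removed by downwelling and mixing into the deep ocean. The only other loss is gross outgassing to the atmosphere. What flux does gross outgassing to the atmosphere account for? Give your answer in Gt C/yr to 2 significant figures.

66 Gt C/yr

Total removal F = M/τ = 981.5 / 6.263 = 156.7 Gt C/yr.
Gross outgassing to the atmosphere = F − (90.36) = 156.7 − 90.36 = 66.35 Gt C/yr.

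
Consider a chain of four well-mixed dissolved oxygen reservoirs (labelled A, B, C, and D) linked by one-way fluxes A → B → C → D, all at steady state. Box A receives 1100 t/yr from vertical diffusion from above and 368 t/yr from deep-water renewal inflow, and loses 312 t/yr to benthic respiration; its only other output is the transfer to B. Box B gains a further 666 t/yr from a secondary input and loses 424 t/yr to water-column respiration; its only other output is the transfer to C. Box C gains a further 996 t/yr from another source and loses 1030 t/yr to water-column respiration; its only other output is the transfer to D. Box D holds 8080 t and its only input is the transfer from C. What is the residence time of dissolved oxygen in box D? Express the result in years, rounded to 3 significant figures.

5.92 yr

Box A: F(A→B) = (1100 + 368) − 312 = 1156.0 t/yr.
Box B: F(B→C) = (1156.0 + 666) − 424 = 1398.0 t/yr.
Box C: F(C→D) = (1398.0 + 996) − 1030 = 1364.0 t/yr.
Box D throughput = its input = 1364.0 t/yr; τ = 8080 / 1364.0 = 5.924 yr.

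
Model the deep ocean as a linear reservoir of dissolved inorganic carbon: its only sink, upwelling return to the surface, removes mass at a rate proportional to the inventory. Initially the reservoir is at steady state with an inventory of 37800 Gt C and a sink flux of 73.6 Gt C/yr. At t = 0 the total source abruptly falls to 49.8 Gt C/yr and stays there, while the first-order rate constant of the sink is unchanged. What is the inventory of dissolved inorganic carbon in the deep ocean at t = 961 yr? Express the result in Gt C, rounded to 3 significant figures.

τ = M₀/F₀ = 37800/73.6 = 513.6 yr; rate constant k = 1/τ.
New steady state M_∞ = F₁/k = F₁·τ = 49.8 × 513.6 = 25577 Gt C.
M(t) = M_∞ + (M₀ − M_∞)·e^(−t/τ); t/τ = 961/513.6 = 1.871, so e^(−t/τ) = 0.1539.
M(t) = 25577 + 12220 × 0.1539 = 27458 Gt C.

27500 Gt C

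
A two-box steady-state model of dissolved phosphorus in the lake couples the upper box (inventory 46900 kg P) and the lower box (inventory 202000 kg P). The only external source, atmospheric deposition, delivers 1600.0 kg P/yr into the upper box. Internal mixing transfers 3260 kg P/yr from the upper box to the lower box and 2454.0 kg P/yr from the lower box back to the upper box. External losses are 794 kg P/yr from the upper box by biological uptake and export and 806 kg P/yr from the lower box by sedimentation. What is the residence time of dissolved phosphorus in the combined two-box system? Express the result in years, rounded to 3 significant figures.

156 yr

Residence time in the combined system uses the total inventory and the total *external* removal — internal exchanges between the two boxes cancel.
M_total = 46900 + 202000 = 248900 kg P.
ΣF_external_out = 794 + 806 = 1600.0 kg P/yr.
τ = M_total / ΣF_ext = 248900 / 1600.0 = 155.6 yr.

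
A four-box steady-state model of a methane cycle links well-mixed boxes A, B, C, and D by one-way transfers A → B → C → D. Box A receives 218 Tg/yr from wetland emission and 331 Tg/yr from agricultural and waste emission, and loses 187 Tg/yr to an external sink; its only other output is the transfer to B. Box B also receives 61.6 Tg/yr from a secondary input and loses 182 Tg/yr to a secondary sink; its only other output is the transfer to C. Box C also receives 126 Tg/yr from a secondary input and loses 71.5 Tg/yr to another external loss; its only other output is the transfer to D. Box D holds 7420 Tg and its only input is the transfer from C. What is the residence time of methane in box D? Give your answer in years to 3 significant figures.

Box A: F(A→B) = (218 + 331) − 187 = 362.00 Tg/yr.
Box B: F(B→C) = (362.00 + 61.6) − 182 = 241.60 Tg/yr.
Box C: F(C→D) = (241.60 + 126) − 71.5 = 296.10 Tg/yr.
Box D throughput = its input = 296.10 Tg/yr; τ = 7420 / 296.10 = 25.06 yr.

25.1 yr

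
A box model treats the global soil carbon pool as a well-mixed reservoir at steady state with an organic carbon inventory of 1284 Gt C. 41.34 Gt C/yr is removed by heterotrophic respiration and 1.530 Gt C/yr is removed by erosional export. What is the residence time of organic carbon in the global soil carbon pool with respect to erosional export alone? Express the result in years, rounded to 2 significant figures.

840 yr

Residence time with respect to a single sink: τ = M / F_sink.
τ = 1284 / 1.530 = 839.2 yr.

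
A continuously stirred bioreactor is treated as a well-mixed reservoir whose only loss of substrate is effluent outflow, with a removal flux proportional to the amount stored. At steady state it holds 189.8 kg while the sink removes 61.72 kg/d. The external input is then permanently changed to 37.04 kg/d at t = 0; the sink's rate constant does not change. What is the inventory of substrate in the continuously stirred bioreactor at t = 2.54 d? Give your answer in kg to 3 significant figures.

The sink rate constant is k = F₀/M₀ = 61.72/189.8 = 0.3252 d⁻¹.
Solving dM/dt = F₁ − kM with M(0) = M₀ gives M(t) = F₁/k + (M₀ − F₁/k)·e^(−kt).
F₁/k = 37.04/0.3252 = 113.90 kg; kt = 0.3252 × 2.54 = 0.8260, e^(−kt) = 0.4378.
M(2.54) = 113.90 + (189.8 − 113.90) × 0.4378 = 113.90 + 33.23 = 147.13 kg.

147 kg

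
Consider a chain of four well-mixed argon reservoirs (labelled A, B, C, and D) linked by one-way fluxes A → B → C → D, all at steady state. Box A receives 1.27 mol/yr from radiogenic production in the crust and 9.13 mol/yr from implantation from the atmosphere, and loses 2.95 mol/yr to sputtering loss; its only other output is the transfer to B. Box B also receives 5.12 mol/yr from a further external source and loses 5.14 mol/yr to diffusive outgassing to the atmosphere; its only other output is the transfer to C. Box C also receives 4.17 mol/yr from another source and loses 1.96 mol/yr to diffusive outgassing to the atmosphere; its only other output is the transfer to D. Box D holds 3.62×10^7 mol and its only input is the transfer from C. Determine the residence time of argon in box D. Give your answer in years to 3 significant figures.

Box A: F(A→B) = (1.27 + 9.13) − 2.95 = 7.4500 mol/yr.
Box B: F(B→C) = (7.4500 + 5.12) − 5.14 = 7.4300 mol/yr.
Box C: F(C→D) = (7.4300 + 4.17) − 1.96 = 9.6400 mol/yr.
Box D throughput = its input = 9.6400 mol/yr; τ = 3.62×10^7 / 9.6400 = 3.755×10^6 yr.

3.76×10^6 yr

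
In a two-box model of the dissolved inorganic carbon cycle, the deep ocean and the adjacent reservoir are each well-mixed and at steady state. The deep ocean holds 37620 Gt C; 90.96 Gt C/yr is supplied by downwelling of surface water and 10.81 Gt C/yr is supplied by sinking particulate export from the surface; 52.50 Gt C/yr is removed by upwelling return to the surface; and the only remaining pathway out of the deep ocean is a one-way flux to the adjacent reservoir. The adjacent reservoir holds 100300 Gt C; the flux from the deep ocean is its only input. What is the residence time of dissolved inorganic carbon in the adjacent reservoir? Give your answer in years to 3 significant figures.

2040 yr

Balance the deep ocean: ΣF_in = 90.96 + 10.81 = 101.77 Gt C/yr.
Flux to the adjacent reservoir = ΣF_in − (52.50) = 49.270 Gt C/yr.
At steady state the output of the adjacent reservoir equals its input, 49.270 Gt C/yr.
τ = M / F = 100300 / 49.270 = 2036 yr.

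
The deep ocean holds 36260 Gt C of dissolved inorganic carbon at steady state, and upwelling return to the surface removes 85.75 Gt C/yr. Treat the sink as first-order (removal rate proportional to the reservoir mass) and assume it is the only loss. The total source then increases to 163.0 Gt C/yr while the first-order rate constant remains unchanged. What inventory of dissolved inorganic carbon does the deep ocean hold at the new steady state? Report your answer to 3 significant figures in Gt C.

Rate constant k = F/M = 85.75 / 36260 = 0.002365 yr⁻¹.
At the new steady state, source = k·M_new ⇒ M_new = 163.0 / 0.002365 = 68930 Gt C.
(Equivalently M_new = M × F_new/F_old = 36260 × 163.0/85.75.)

68900 Gt C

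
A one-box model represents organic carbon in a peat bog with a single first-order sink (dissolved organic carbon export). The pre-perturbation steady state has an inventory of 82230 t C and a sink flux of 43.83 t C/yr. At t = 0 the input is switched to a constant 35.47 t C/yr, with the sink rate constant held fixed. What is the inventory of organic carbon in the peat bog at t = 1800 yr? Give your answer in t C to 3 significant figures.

The sink rate constant is k = F₀/M₀ = 43.83/82230 = 0.0005330 yr⁻¹.
Solving dM/dt = F₁ − kM with M(0) = M₀ gives M(t) = F₁/k + (M₀ − F₁/k)·e^(−kt).
F₁/k = 35.47/0.0005330 = 66546 t C; kt = 0.0005330 × 1800 = 0.9594, e^(−kt) = 0.3831.
M(1800) = 66546 + (82230 − 66546) × 0.3831 = 66546 + 6009 = 72555 t C.

72600 t C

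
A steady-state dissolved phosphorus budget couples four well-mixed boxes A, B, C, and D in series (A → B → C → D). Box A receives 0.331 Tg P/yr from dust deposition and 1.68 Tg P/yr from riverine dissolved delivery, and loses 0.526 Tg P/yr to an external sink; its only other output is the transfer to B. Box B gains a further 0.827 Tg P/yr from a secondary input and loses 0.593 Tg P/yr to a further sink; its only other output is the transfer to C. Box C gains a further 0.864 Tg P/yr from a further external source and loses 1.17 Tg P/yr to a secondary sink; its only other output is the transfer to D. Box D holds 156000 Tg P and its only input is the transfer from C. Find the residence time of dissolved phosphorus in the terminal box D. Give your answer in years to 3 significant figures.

Box A: F(A→B) = (0.331 + 1.68) − 0.526 = 1.4850 Tg P/yr.
Box B: F(B→C) = (1.4850 + 0.827) − 0.593 = 1.7190 Tg P/yr.
Box C: F(C→D) = (1.7190 + 0.864) − 1.17 = 1.4130 Tg P/yr.
Box D throughput = its input = 1.4130 Tg P/yr; τ = 156000 / 1.4130 = 110400 yr.

110000 yr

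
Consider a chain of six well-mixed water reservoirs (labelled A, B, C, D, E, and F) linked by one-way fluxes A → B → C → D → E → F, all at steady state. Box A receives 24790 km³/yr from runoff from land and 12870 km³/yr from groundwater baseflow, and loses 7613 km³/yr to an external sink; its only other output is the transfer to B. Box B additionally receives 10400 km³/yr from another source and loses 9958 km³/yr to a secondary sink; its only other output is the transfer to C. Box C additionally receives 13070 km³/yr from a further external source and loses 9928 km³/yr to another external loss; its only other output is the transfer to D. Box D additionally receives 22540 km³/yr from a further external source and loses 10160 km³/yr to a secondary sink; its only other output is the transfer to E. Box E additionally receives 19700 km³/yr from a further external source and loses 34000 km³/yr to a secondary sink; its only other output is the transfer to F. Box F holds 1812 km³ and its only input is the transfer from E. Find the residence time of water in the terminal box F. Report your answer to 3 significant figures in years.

0.0571 yr

Box A: F(A→B) = (24790 + 12870) − 7613 = 30047 km³/yr.
Box B: F(B→C) = (30047 + 10400) − 9958 = 30489 km³/yr.
Box C: F(C→D) = (30489 + 13070) − 9928 = 33631 km³/yr.
Box D: F(D→E) = (33631 + 22540) − 10160 = 46011 km³/yr.
Box E: F(E→F) = (46011 + 19700) − 34000 = 31711 km³/yr.
Box F throughput = its input = 31711 km³/yr; τ = 1812 / 31711 = 0.05714 yr.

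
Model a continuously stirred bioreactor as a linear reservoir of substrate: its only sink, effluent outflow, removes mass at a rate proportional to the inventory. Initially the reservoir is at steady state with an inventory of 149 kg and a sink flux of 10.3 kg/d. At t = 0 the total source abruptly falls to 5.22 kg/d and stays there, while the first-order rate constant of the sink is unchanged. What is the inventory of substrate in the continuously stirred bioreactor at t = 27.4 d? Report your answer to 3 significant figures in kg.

86.6 kg

The sink rate constant is k = F₀/M₀ = 10.3/149 = 0.06913 d⁻¹.
Solving dM/dt = F₁ − kM with M(0) = M₀ gives M(t) = F₁/k + (M₀ − F₁/k)·e^(−kt).
F₁/k = 5.22/0.06913 = 75.513 kg; kt = 0.06913 × 27.4 = 1.894, e^(−kt) = 0.1505.
M(27.4) = 75.513 + (149 − 75.513) × 0.1505 = 75.513 + 11.06 = 86.569 kg.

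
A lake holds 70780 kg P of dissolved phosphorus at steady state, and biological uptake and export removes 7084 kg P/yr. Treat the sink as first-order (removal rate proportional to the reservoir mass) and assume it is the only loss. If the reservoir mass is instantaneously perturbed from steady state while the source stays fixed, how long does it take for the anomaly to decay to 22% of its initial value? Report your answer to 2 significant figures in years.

15 yr

For a linear reservoir the anomaly decays as exp(−t/τ) with τ = M/F = 70780/7084 = 9.992 yr.
exp(−t/τ) = 0.22 ⇒ t = −τ ln(0.22) = 9.992 × 1.514 = 15.13 yr.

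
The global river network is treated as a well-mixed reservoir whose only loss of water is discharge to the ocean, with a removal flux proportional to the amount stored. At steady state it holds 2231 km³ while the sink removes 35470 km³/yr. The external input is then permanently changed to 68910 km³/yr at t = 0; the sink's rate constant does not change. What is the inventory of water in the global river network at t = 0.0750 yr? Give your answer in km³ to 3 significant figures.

The sink rate constant is k = F₀/M₀ = 35470/2231 = 15.90 yr⁻¹.
Solving dM/dt = F₁ − kM with M(0) = M₀ gives M(t) = F₁/k + (M₀ − F₁/k)·e^(−kt).
F₁/k = 68910/15.90 = 4334.3 km³; kt = 15.90 × 0.0750 = 1.192, e^(−kt) = 0.3035.
M(0.0750) = 4334.3 + (2231 − 4334.3) × 0.3035 = 4334.3 − 638.3 = 3696.0 km³.

3700 km³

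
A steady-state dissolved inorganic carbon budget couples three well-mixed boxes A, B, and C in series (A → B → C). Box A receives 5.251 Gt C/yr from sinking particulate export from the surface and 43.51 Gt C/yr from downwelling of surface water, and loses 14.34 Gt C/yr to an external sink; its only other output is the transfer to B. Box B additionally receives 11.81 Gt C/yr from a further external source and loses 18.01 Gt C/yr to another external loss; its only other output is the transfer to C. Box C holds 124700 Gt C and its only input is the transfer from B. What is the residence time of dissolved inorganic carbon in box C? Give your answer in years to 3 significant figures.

4420 yr

Box A: F(A→B) = (5.251 + 43.51) − 14.34 = 34.421 Gt C/yr.
Box B: F(B→C) = (34.421 + 11.81) − 18.01 = 28.221 Gt C/yr.
Box C throughput = its input = 28.221 Gt C/yr; τ = 124700 / 28.221 = 4419 yr.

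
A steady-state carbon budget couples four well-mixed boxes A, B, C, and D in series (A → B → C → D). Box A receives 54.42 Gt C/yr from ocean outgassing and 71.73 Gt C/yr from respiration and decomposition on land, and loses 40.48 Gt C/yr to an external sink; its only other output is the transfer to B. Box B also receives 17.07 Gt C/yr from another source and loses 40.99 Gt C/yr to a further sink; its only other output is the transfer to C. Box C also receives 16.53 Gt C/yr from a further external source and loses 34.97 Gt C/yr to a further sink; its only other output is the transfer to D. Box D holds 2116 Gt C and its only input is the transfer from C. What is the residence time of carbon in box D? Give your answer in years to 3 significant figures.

Box A: F(A→B) = (54.42 + 71.73) − 40.48 = 85.670 Gt C/yr.
Box B: F(B→C) = (85.670 + 17.07) − 40.99 = 61.750 Gt C/yr.
Box C: F(C→D) = (61.750 + 16.53) − 34.97 = 43.310 Gt C/yr.
Box D throughput = its input = 43.310 Gt C/yr; τ = 2116 / 43.310 = 48.86 yr.

48.9 yr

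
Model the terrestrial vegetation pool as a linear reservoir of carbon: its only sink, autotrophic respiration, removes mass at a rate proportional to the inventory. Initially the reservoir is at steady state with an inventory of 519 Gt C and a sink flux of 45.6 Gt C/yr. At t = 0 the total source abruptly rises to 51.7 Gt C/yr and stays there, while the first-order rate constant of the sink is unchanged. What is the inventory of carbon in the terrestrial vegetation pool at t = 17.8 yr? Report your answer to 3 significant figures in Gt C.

The sink rate constant is k = F₀/M₀ = 45.6/519 = 0.08786 yr⁻¹.
Solving dM/dt = F₁ − kM with M(0) = M₀ gives M(t) = F₁/k + (M₀ − F₁/k)·e^(−kt).
F₁/k = 51.7/0.08786 = 588.43 Gt C; kt = 0.08786 × 17.8 = 1.564, e^(−kt) = 0.2093.
M(17.8) = 588.43 + (519 − 588.43) × 0.2093 = 588.43 − 14.53 = 573.90 Gt C.

574 Gt C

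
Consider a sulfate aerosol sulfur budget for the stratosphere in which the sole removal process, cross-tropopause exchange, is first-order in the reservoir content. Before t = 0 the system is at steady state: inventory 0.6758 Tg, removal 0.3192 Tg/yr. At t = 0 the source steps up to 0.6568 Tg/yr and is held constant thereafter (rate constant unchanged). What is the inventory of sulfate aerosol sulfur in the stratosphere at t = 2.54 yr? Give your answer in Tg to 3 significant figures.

1.18 Tg

τ = M₀/F₀ = 0.6758/0.3192 = 2.117 yr; rate constant k = 1/τ.
New steady state M_∞ = F₁/k = F₁·τ = 0.6568 × 2.117 = 1.3906 Tg.
M(t) = M_∞ + (M₀ − M_∞)·e^(−t/τ); t/τ = 2.54/2.117 = 1.200, so e^(−t/τ) = 0.3013.
M(t) = 1.3906 − 0.7148 × 0.3013 = 1.1752 Tg.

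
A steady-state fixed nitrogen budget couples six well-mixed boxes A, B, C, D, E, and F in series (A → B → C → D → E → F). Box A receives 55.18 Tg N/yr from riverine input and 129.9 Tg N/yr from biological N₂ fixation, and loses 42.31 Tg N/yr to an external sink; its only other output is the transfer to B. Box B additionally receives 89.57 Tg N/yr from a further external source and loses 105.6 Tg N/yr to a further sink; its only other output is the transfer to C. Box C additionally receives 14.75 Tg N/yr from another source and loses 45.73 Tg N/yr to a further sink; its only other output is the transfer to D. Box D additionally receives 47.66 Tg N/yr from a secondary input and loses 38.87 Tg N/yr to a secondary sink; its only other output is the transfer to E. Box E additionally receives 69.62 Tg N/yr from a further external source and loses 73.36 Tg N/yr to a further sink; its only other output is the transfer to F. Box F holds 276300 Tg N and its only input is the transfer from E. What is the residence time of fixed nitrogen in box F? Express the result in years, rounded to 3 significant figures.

2740 yr

Box A: F(A→B) = (55.18 + 129.9) − 42.31 = 142.77 Tg N/yr.
Box B: F(B→C) = (142.77 + 89.57) − 105.6 = 126.74 Tg N/yr.
Box C: F(C→D) = (126.74 + 14.75) − 45.73 = 95.760 Tg N/yr.
Box D: F(D→E) = (95.760 + 47.66) − 38.87 = 104.55 Tg N/yr.
Box E: F(E→F) = (104.55 + 69.62) − 73.36 = 100.81 Tg N/yr.
Box F throughput = its input = 100.81 Tg N/yr; τ = 276300 / 100.81 = 2741 yr.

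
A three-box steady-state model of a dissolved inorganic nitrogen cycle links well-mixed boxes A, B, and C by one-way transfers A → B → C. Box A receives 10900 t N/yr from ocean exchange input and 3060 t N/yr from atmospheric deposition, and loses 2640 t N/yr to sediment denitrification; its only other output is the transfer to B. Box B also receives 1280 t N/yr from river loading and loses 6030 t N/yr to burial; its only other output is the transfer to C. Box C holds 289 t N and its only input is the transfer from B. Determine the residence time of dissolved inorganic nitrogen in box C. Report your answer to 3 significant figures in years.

Box A: F(A→B) = (10900 + 3060) − 2640 = 11320 t N/yr.
Box B: F(B→C) = (11320 + 1280) − 6030 = 6570.0 t N/yr.
Box C throughput = its input = 6570.0 t N/yr; τ = 289 / 6570.0 = 0.04399 yr.

0.0440 yr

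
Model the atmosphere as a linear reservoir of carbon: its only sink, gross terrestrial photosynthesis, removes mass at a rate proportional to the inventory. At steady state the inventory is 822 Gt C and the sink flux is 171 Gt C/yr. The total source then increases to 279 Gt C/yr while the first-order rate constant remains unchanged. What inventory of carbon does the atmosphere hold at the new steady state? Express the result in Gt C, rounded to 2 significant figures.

1300 Gt C

Rate constant k = F/M = 171 / 822 = 0.2080 yr⁻¹.
At the new steady state, source = k·M_new ⇒ M_new = 279 / 0.2080 = 1341 Gt C.
(Equivalently M_new = M × F_new/F_old = 822 × 279/171.)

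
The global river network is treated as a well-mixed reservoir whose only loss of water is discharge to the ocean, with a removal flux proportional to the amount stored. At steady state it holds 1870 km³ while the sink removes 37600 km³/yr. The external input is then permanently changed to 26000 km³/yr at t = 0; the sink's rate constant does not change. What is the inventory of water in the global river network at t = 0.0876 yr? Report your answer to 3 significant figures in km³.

τ = M₀/F₀ = 1870/37600 = 0.04973 yr; rate constant k = 1/τ.
New steady state M_∞ = F₁/k = F₁·τ = 26000 × 0.04973 = 1293.1 km³.
M(t) = M_∞ + (M₀ − M_∞)·e^(−t/τ); t/τ = 0.0876/0.04973 = 1.761, so e^(−t/τ) = 0.1718.
M(t) = 1293.1 + 576.9 × 0.1718 = 1392.2 km³.

1390 km³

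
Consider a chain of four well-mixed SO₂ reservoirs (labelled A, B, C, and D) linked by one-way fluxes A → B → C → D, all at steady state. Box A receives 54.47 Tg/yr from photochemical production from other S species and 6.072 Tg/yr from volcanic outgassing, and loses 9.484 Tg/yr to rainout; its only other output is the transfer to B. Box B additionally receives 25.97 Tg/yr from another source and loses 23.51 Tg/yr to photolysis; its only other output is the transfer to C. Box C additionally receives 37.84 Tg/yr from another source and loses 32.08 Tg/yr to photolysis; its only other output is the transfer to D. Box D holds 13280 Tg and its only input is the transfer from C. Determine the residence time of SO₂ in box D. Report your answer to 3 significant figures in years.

224 yr

Box A: F(A→B) = (54.47 + 6.072) − 9.484 = 51.058 Tg/yr.
Box B: F(B→C) = (51.058 + 25.97) − 23.51 = 53.518 Tg/yr.
Box C: F(C→D) = (53.518 + 37.84) − 32.08 = 59.278 Tg/yr.
Box D throughput = its input = 59.278 Tg/yr; τ = 13280 / 59.278 = 224.0 yr.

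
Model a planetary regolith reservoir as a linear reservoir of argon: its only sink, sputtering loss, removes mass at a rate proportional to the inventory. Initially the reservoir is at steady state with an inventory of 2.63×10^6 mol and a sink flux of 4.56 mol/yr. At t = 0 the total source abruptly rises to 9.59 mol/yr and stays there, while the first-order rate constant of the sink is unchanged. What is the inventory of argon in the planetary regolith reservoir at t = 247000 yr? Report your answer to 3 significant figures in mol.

3.64×10^6 mol

Residence time τ = M₀/F₀ = 576800 yr. The eventual steady state is M_∞ = M₀·(F₁/F₀) = 2.63×10^6 × 9.59/4.56 = 5.5311×10^6 mol.
The anomaly ΔM(t) = M(t) − M_∞ decays as ΔM₀·e^(−t/τ) with ΔM₀ = 2.63×10^6 − 5.5311×10^6 = −2.901×10^6 mol.
At t = 247000 yr, e^(−t/τ) = e^(−0.4283) = 0.6516, so ΔM = −1.890×10^6 mol and M = 5.5311×10^6 − 1.890×10^6 = 3.6406×10^6 mol.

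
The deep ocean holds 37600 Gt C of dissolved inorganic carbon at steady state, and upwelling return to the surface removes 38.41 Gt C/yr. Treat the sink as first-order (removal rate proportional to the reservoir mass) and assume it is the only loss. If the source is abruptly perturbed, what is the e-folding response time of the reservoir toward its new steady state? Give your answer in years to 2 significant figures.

980 yr

For a linear reservoir the response time equals the residence time τ = M/F.
τ = 37600 / 38.41 = 978.9 yr.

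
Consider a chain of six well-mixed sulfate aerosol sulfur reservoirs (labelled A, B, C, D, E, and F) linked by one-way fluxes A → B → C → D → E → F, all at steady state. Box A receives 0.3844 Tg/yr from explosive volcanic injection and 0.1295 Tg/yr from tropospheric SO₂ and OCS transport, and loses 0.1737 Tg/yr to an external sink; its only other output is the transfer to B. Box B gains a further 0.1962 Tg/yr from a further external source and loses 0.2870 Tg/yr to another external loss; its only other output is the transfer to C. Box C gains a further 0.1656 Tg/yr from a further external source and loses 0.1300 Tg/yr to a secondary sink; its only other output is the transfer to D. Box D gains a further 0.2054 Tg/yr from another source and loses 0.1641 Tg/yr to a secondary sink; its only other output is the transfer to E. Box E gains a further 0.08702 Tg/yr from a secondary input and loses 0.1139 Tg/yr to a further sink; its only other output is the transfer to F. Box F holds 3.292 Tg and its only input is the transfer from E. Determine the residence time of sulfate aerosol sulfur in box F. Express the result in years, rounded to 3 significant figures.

Box A: F(A→B) = (0.3844 + 0.1295) − 0.1737 = 0.34020 Tg/yr.
Box B: F(B→C) = (0.34020 + 0.1962) − 0.2870 = 0.24940 Tg/yr.
Box C: F(C→D) = (0.24940 + 0.1656) − 0.1300 = 0.28500 Tg/yr.
Box D: F(D→E) = (0.28500 + 0.2054) − 0.1641 = 0.32630 Tg/yr.
Box E: F(E→F) = (0.32630 + 0.08702) − 0.1139 = 0.29942 Tg/yr.
Box F throughput = its input = 0.29942 Tg/yr; τ = 3.292 / 0.29942 = 10.99 yr.

11.0 yr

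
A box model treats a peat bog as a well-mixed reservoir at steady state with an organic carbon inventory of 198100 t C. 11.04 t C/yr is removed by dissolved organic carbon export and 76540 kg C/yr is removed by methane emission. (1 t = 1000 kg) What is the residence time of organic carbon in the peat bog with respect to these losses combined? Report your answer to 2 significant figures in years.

Convert the methane emission flux: 76540 kg C/yr = 76.54 t C/yr.
Total removal = 11.04 + 76.54 = 87.580 t C/yr.
τ = M / ΣF_out = 198100 / 87.580 = 2262 yr.

2300 yr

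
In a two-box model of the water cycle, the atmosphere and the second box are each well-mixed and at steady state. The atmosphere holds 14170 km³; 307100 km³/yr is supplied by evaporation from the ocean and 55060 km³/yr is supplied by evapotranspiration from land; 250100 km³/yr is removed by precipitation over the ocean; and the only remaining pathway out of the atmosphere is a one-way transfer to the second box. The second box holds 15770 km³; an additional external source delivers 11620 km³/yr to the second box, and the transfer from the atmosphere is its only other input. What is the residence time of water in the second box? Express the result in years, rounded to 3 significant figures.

0.128 yr

Balance the atmosphere: ΣF_in = 307100 + 55060 = 362160 km³/yr.
Transfer to the second box = ΣF_in − (250100) = 112060 km³/yr.
Total input to the second box = 112060 + 11620 = 123680 km³/yr; at steady state this equals its total output.
τ = M / F = 15770 / 123680 = 0.1275 yr.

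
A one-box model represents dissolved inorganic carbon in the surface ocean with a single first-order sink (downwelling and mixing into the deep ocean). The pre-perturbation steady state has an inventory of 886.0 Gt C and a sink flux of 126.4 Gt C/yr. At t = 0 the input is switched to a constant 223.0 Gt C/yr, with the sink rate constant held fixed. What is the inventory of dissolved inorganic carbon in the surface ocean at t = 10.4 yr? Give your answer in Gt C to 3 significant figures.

Residence time τ = M₀/F₀ = 7.009 yr. The eventual steady state is M_∞ = M₀·(F₁/F₀) = 886.0 × 223.0/126.4 = 1563.1 Gt C.
The anomaly ΔM(t) = M(t) − M_∞ decays as ΔM₀·e^(−t/τ) with ΔM₀ = 886.0 − 1563.1 = −677.1 Gt C.
At t = 10.4 yr, e^(−t/τ) = e^(−1.484) = 0.2268, so ΔM = −153.6 Gt C and M = 1563.1 − 153.6 = 1409.5 Gt C.

1410 Gt C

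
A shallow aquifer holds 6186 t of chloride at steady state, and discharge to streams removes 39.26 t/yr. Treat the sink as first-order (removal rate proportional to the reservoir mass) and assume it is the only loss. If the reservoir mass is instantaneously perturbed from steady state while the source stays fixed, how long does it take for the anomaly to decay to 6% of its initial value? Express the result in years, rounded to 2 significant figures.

For a linear reservoir the anomaly decays as exp(−t/τ) with τ = M/F = 6186/39.26 = 157.6 yr.
exp(−t/τ) = 0.06 ⇒ t = −τ ln(0.06) = 157.6 × 2.813 = 443.3 yr.

440 yr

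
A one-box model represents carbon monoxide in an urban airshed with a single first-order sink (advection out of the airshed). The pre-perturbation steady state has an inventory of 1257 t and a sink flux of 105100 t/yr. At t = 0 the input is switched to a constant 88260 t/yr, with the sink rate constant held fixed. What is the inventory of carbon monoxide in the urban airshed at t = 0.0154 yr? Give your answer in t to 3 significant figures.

τ = M₀/F₀ = 1257/105100 = 0.01196 yr; rate constant k = 1/τ.
New steady state M_∞ = F₁/k = F₁·τ = 88260 × 0.01196 = 1055.6 t.
M(t) = M_∞ + (M₀ − M_∞)·e^(−t/τ); t/τ = 0.0154/0.01196 = 1.288, so e^(−t/τ) = 0.2759.
M(t) = 1055.6 + 201.4 × 0.2759 = 1111.2 t.

1110 t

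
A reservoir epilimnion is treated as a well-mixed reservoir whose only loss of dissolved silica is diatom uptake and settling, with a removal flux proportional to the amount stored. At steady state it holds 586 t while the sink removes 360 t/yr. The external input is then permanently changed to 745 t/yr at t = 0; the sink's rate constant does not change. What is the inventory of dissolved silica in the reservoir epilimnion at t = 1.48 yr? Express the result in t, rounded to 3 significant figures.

960 t

τ = M₀/F₀ = 586/360 = 1.628 yr; rate constant k = 1/τ.
New steady state M_∞ = F₁/k = F₁·τ = 745 × 1.628 = 1212.7 t.
M(t) = M_∞ + (M₀ − M_∞)·e^(−t/τ); t/τ = 1.48/1.628 = 0.9092, so e^(−t/τ) = 0.4028.
M(t) = 1212.7 − 626.7 × 0.4028 = 960.24 t.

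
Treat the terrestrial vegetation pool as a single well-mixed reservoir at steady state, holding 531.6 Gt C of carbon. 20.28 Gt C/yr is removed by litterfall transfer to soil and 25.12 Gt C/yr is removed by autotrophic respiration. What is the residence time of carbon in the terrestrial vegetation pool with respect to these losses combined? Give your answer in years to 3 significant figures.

11.7 yr

Total removal = 20.28 + 25.12 = 45.400 Gt C/yr.
τ = M / ΣF_out = 531.6 / 45.400 = 11.71 yr.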